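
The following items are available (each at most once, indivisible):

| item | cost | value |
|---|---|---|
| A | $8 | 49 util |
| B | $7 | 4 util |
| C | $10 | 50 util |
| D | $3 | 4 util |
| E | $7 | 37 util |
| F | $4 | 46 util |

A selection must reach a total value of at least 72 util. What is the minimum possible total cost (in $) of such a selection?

11

Subsets with value ≥ 72, sorted by total cost:
- E+F: cost 11, value 83
- A+F: cost 12, value 95
- C+F: cost 14, value 96
- D+E+F: cost 14, value 87
Minimum cost: 11 $.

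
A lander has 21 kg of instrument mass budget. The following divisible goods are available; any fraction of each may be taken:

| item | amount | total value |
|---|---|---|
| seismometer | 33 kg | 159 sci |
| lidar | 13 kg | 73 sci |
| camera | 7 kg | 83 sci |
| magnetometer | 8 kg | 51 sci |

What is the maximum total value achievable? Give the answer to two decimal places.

167.69

Take in order of value per unit:
- camera (83/7 per unit): all 7 → value 83, running total 83.00
- magnetometer (51/8 per unit): all 8 → value 51, running total 134.00
- lidar (73/13 per unit): 6 of 13 → value 6×73/13 = 33.6923, running total 167.69
Total 167.69.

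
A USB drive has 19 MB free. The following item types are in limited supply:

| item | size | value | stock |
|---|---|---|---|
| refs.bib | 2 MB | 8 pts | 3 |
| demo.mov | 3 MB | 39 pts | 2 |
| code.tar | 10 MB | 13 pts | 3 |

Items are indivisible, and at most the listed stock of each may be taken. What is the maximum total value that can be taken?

102 pts

Best selections within size 19 and stock limits:
- 3×refs.bib + 2×demo.mov: size 12, value 102
- 1×refs.bib + 2×demo.mov + 1×code.tar: size 18, value 99
- 2×refs.bib + 2×demo.mov: size 10, value 94
Best: 102 pts.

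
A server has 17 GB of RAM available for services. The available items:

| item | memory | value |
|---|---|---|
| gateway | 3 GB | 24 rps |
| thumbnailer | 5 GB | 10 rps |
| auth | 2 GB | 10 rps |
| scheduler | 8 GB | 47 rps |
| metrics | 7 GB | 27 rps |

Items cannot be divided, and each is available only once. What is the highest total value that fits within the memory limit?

84 rps

Check high-value combinations within 17 GB:
- auth+scheduler+metrics: memory 2+8+7=17, value 10+47+27=84
- gateway+auth+scheduler: memory 3+2+8=13, value 24+10+47=81
- gateway+thumbnailer+scheduler: memory 3+5+8=16, value 24+10+47=81
- scheduler+metrics: memory 8+7=15, value 47+27=74
Best: 84 rps.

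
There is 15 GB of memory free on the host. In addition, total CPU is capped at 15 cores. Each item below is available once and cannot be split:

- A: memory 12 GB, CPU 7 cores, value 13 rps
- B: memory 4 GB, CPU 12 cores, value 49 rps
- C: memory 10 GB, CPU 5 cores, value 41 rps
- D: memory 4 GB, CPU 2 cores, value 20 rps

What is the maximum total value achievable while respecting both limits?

69 rps

Feasible sets respecting both limits:
- B+D: memory 8, CPU 14, value 69
- C+D: memory 14, CPU 7, value 61
- B: memory 4, CPU 12, value 49
Best: 69 rps.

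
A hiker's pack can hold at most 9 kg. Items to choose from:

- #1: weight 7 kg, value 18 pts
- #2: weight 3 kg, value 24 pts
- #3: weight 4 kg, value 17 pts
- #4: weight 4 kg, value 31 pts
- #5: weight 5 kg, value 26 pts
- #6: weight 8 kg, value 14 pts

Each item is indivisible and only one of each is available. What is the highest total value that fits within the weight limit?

Check high-value combinations within 9 kg:
- #4+#5: weight 4+5=9, value 31+26=57
- #2+#4: weight 3+4=7, value 24+31=55
- #2+#5: weight 3+5=8, value 24+26=50
Best: 57 pts.

57 pts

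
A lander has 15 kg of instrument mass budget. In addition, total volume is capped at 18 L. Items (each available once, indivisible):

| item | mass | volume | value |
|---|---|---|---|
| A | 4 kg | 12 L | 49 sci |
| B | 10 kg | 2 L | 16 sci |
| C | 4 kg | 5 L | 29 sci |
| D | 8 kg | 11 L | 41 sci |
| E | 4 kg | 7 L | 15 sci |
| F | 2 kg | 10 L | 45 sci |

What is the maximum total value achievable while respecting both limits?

Feasible sets respecting both limits:
- A+C: mass 8, volume 17, value 78
- C+F: mass 6, volume 15, value 74
- C+D: mass 12, volume 16, value 70
Best: 78 sci.

78 sci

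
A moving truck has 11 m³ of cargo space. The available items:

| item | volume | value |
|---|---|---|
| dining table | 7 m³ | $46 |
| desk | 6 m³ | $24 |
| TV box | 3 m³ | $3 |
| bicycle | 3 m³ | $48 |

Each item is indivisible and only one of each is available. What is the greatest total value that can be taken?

$94

Check high-value combinations within 11 m³:
- dining table+bicycle: volume 7+3=10, value 46+48=94
- desk+bicycle: volume 6+3=9, value 24+48=72
- TV box+bicycle: volume 3+3=6, value 3+48=51
- dining table+TV box: volume 7+3=10, value 46+3=49
Best: $94.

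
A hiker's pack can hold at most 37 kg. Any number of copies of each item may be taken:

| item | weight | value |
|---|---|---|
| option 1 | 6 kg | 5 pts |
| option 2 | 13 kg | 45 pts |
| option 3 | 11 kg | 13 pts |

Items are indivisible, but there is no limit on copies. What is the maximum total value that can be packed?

103 pts

Best value-per-unit is option 2 at 45/13; filling with it alone gives 2×45 = 90.
Optimal mix: 2×option 2 + 1×option 3 → weight 37, value 103.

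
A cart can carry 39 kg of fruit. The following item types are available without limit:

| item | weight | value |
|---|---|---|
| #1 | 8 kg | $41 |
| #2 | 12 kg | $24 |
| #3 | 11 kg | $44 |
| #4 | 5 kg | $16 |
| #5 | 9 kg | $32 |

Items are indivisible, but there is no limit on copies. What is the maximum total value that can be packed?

$180

Best value-per-unit is #1 at 41/8; filling with it alone gives 4×41 = 164.
Optimal mix: 4×#1 + 1×#4 → weight 37, value 180.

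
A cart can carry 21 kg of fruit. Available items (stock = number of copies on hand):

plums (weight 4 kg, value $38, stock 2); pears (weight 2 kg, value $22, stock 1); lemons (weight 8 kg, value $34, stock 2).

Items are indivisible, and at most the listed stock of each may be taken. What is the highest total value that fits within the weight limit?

$132

Top feasible selections:
- 2×plums + 1×pears + 1×lemons: weight 18, value 132
- 2×plums + 1×lemons: weight 16, value 110
Best: $132.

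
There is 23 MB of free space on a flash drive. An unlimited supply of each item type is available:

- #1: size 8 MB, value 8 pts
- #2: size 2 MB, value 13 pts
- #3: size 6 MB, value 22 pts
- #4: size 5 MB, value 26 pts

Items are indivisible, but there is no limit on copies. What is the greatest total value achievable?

143 pts

Best value-per-unit is #2 at 13/2, and filling with it alone uses size 11×2=22. No mix of the others beats 11×13 = 143.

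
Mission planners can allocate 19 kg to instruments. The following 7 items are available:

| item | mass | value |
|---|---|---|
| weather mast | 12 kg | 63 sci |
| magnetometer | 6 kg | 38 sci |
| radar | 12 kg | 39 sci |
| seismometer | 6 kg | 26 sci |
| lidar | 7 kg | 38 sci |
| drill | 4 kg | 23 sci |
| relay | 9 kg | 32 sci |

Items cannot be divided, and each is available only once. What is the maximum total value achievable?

This is a 0/1 knapsack; check combinations near the capacity.
- magnetometer+seismometer+lidar: mass 6+6+7=19, value 38+26+38=102
- weather mast+magnetometer: mass 12+6=18, value 63+38=101
- weather mast+lidar: mass 12+7=19, value 63+38=101
Best: 102 sci.

102 sci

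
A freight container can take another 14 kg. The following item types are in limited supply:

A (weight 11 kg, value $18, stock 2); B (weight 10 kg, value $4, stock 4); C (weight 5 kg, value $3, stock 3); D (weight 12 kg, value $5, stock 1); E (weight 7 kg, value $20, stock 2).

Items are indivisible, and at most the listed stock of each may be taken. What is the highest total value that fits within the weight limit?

Best selections within weight 14 and stock limits:
- 2×E: weight 14, value 40
- 1×C + 1×E: weight 12, value 23
Best: $40.

$40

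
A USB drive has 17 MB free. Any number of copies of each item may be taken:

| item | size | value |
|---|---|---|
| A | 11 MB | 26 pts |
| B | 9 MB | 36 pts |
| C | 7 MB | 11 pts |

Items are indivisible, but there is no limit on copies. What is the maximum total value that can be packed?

Best value-per-unit is B at 36/9; filling with it alone gives 1×36 = 36.
Optimal mix: 1×B + 1×C → size 16, value 47.

47 pts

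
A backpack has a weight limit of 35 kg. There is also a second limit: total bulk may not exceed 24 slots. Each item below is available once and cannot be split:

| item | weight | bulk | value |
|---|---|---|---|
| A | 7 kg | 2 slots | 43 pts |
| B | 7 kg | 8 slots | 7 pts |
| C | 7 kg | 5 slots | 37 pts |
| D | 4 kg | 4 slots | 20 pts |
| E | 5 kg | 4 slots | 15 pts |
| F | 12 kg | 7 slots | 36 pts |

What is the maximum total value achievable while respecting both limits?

151 pts

Feasible sets respecting both limits:
- A+C+D+E+F: weight 35, bulk 22, value 151
- A+C+D+F: weight 30, bulk 18, value 136
- A+C+E+F: weight 31, bulk 18, value 131
Best: 151 pts.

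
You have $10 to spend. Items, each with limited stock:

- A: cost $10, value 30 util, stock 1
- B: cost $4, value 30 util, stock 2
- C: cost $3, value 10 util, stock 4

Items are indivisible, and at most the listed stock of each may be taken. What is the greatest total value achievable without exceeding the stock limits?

60 util

Best selections within cost 10 and stock limits:
- 2×B: cost 8, value 60
- 1×B + 2×C: cost 10, value 50
- 1×B + 1×C: cost 7, value 40
- 1×B: cost 4, value 30
Best: 60 util.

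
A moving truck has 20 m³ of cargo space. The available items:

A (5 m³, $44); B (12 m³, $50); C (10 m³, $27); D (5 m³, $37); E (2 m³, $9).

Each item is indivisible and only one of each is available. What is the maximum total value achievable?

Check high-value combinations within 20 m³:
- A+C+D: volume 5+10+5=20, value 44+27+37=108
- A+B+E: volume 5+12+2=19, value 44+50+9=103
- B+D+E: volume 12+5+2=19, value 50+37+9=96
- A+B: volume 5+12=17, value 44+50=94
Best: $108.

$108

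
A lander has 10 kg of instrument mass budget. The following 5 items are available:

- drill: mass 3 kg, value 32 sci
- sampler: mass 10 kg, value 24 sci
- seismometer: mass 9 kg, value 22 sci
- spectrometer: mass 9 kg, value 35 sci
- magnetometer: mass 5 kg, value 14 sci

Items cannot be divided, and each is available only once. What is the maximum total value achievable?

Check high-value combinations within 10 kg:
- drill+magnetometer: mass 3+5=8, value 32+14=46
- spectrometer: mass 9, value 35
- drill: mass 3, value 32
- sampler: mass 10, value 24
- seismometer: mass 9, value 22
Best: 46 sci.

46 sci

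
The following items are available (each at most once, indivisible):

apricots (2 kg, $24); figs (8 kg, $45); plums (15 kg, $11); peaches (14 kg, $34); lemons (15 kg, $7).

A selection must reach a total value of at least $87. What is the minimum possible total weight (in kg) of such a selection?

Subsets with value ≥ 87, sorted by total weight:
- apricots+figs+peaches: weight 24, value 103
- figs+plums+peaches: weight 37, value 90
- apricots+figs+plums+peaches: weight 39, value 114
- apricots+figs+peaches+lemons: weight 39, value 110
Minimum weight: 24 kg.

24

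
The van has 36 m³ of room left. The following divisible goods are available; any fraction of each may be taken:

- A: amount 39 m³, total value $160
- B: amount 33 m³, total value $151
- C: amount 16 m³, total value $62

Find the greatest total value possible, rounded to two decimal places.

Take in order of value per unit:
- B (151/33 per unit): all 33 → value 151, running total 151.00
- A (160/39 per unit): 3 of 39 → value 3×160/39 = 12.3077, running total 163.31
Total 163.31.

163.31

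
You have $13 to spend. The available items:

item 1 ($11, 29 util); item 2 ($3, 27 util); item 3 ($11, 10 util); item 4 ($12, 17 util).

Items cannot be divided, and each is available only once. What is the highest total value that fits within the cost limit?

This is a 0/1 knapsack; check combinations near the capacity.
- item 1: cost 11, value 29
- item 2: cost 3, value 27
- item 4: cost 12, value 17
Best: 29 util.

29 util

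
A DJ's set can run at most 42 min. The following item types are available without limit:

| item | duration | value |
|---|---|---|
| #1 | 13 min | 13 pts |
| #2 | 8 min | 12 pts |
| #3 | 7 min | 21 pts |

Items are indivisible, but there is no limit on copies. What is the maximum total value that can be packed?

Best value-per-unit is #3 at 21/7, and filling with it alone uses duration 6×7=42. No mix of the others beats 6×21 = 126.

126 pts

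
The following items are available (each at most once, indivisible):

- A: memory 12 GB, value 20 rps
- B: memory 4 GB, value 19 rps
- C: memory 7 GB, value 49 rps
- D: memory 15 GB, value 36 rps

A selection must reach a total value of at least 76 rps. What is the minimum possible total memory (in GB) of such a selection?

22

Subsets with value ≥ 76, sorted by total memory:
- C+D: memory 22, value 85
- A+B+C: memory 23, value 88
Minimum memory: 22 GB.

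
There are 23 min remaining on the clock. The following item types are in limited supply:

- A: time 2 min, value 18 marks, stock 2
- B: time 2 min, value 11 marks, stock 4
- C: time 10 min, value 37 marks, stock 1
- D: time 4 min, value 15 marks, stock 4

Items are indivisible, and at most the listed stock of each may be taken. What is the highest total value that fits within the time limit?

117 marks

Top feasible selections:
- 2×A + 4×B + 1×C: time 22, value 117
- 2×A + 3×B + 3×D: time 22, value 114
Best: 117 marks.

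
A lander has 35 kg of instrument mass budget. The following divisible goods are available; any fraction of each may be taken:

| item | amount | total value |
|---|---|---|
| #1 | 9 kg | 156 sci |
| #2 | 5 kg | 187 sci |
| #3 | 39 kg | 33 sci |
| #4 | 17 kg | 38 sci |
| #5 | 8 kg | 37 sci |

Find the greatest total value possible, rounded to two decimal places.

409.06

Take in order of value per unit:
- #2 (187/5 per unit): all 5 → value 187, running total 187.00
- #1 (156/9 per unit): all 9 → value 156, running total 343.00
- #5 (37/8 per unit): all 8 → value 37, running total 380.00
- #4 (38/17 per unit): 13 of 17 → value 13×38/17 = 29.0588, running total 409.06
Total 409.06.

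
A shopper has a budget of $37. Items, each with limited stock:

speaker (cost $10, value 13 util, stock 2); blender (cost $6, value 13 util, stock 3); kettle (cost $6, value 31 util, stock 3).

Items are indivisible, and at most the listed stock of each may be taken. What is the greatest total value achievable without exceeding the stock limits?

Best selections within cost 37 and stock limits:
- 3×blender + 3×kettle: cost 36, value 132
- 2×blender + 3×kettle: cost 30, value 119
Best: 132 util.

132 util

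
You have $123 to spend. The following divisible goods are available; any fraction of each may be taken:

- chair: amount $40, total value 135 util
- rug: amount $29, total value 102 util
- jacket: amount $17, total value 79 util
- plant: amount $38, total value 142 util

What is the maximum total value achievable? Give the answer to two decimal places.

Take in order of value per unit:
- jacket (79/17 per unit): all 17 → value 79, running total 79.00
- plant (142/38 per unit): all 38 → value 142, running total 221.00
- rug (102/29 per unit): all 29 → value 102, running total 323.00
- chair (135/40 per unit): 39 of 40 → value 39×135/40 = 131.6250, running total 454.63
Total 454.63.

454.63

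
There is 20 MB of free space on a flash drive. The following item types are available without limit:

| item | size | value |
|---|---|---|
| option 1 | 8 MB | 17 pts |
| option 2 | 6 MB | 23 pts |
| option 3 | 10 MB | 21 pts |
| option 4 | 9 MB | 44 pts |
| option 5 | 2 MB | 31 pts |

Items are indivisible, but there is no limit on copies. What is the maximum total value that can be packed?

Best value-per-unit is option 5 at 31/2, and filling with it alone uses size 10×2=20. No mix of the others beats 10×31 = 310.

310 pts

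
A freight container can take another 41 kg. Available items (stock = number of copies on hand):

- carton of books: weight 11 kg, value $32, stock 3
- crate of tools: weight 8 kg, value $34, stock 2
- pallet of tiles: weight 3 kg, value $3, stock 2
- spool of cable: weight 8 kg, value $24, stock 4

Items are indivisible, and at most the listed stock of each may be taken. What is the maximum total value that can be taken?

$140

Top feasible selections:
- 2×crate of tools + 3×spool of cable: weight 40, value 140
- 2×carton of books + 2×crate of tools + 1×pallet of tiles: weight 41, value 135
- 2×carton of books + 2×crate of tools: weight 38, value 132
Best: $140.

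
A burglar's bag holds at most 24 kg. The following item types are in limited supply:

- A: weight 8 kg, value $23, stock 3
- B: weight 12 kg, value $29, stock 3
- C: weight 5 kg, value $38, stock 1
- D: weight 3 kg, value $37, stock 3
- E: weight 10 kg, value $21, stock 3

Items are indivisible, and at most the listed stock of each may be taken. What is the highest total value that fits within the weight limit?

Top feasible selections:
- 1×A + 1×C + 3×D: weight 22, value 172
- 1×C + 3×D + 1×E: weight 24, value 170
- 1×C + 3×D: weight 14, value 149
- 1×B + 1×C + 2×D: weight 23, value 141
Best: $172.

$172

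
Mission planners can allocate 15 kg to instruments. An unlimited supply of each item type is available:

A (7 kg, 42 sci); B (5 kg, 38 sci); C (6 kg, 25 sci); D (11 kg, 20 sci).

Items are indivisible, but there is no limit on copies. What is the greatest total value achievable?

114 sci

Best value-per-unit is B at 38/5, and filling with it alone uses mass 3×5=15. No mix of the others beats 3×38 = 114.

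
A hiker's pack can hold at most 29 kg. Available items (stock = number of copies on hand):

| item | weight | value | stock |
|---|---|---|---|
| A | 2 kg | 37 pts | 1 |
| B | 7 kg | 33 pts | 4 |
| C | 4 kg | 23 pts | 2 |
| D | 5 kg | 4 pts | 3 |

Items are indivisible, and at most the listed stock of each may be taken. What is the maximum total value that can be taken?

159 pts

Best selections within weight 29 and stock limits:
- 1×A + 3×B + 1×C: weight 27, value 159
- 1×A + 2×B + 2×C + 1×D: weight 29, value 153
- 1×A + 2×B + 2×C: weight 24, value 149
Best: 159 pts.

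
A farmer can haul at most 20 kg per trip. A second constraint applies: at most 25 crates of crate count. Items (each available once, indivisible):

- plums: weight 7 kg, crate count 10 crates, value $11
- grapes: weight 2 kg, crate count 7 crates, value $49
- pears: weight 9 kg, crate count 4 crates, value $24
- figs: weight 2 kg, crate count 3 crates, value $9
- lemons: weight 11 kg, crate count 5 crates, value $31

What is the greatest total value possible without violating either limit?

$93

Feasible sets respecting both limits:
- plums+grapes+pears+figs: weight 20, crate count 24, value 93
- plums+grapes+lemons: weight 20, crate count 22, value 91
- grapes+figs+lemons: weight 15, crate count 15, value 89
Best: $93.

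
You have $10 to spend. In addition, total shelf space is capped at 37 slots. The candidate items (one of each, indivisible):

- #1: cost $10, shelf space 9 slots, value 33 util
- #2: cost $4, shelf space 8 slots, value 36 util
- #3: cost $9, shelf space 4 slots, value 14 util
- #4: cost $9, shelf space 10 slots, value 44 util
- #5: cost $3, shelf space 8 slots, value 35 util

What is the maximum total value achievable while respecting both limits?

Feasible sets respecting both limits:
- #2+#5: cost 7, shelf space 16, value 71
- #4: cost 9, shelf space 10, value 44
- #2: cost 4, shelf space 8, value 36
- #5: cost 3, shelf space 8, value 35
Best: 71 util.

71 util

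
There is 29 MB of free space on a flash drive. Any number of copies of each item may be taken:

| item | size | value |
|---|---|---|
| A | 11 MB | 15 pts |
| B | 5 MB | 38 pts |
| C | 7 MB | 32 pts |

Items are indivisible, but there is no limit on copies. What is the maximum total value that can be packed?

190 pts

Best value-per-unit is B at 38/5, and filling with it alone uses size 5×5=25. No mix of the others beats 5×38 = 190.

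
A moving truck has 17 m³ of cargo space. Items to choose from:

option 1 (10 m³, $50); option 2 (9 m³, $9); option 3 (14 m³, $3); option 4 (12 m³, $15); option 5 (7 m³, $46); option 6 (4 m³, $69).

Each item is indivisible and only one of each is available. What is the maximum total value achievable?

Check high-value combinations within 17 m³:
- option 1+option 6: volume 10+4=14, value 50+69=119
- option 5+option 6: volume 7+4=11, value 46+69=115
- option 1+option 5: volume 10+7=17, value 50+46=96
Best: $119.

$119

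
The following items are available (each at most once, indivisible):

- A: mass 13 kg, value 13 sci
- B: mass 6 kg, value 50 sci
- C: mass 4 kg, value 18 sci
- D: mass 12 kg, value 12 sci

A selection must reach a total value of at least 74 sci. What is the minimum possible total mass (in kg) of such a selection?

Subsets with value ≥ 74, sorted by total mass:
- B+C+D: mass 22, value 80
- A+B+C: mass 23, value 81
- A+B+D: mass 31, value 75
- A+B+C+D: mass 35, value 93
Minimum mass: 22 kg.

22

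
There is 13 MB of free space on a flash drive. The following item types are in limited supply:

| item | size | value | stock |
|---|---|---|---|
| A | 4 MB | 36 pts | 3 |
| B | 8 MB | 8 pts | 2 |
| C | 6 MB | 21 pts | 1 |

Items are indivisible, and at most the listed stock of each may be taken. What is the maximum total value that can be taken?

108 pts

Best selections within size 13 and stock limits:
- 3×A: size 12, value 108
- 2×A: size 8, value 72
- 1×A + 1×C: size 10, value 57
- 1×A + 1×B: size 12, value 44
Best: 108 pts.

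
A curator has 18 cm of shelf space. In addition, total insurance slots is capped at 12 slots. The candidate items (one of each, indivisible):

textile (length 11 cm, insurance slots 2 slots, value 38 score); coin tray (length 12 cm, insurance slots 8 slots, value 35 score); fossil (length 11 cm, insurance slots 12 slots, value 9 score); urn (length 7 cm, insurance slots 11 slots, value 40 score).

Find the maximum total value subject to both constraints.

Feasible sets respecting both limits:
- urn: length 7, insurance slots 11, value 40
- textile: length 11, insurance slots 2, value 38
- coin tray: length 12, insurance slots 8, value 35
Best: 40 score.

40 score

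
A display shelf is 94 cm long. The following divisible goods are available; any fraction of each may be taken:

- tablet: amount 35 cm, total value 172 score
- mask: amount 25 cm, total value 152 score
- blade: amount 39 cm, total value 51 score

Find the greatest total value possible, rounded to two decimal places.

368.46

Take in order of value per unit:
- mask (152/25 per unit): all 25 → value 152, running total 152.00
- tablet (172/35 per unit): all 35 → value 172, running total 324.00
- blade (51/39 per unit): 34 of 39 → value 34×51/39 = 44.4615, running total 368.46
Total 368.46.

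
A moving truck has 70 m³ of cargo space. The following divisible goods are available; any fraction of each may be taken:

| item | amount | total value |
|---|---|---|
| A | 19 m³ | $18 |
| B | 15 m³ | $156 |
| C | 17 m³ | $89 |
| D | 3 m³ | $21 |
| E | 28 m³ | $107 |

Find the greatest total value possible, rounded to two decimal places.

379.63

Take in order of value per unit:
- B (156/15 per unit): all 15 → value 156, running total 156.00
- D (21/3 per unit): all 3 → value 21, running total 177.00
- C (89/17 per unit): all 17 → value 89, running total 266.00
- E (107/28 per unit): all 28 → value 107, running total 373.00
- A (18/19 per unit): 7 of 19 → value 7×18/19 = 6.6316, running total 379.63
Total 379.63.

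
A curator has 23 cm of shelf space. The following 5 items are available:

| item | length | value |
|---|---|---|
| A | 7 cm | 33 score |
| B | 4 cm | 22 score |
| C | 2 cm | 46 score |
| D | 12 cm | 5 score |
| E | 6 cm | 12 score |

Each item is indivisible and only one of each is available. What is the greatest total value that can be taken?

This is a 0/1 knapsack; check combinations near the capacity.
- A+B+C+E: length 7+4+2+6=19, value 33+22+46+12=113
- A+B+C: length 7+4+2=13, value 33+22+46=101
- A+C+E: length 7+2+6=15, value 33+46+12=91
Best: 113 score.

113 score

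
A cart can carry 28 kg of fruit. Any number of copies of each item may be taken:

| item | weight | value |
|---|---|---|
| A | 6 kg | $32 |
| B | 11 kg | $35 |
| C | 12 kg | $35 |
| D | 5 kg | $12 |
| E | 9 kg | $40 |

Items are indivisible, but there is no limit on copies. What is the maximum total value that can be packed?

$136

Best value-per-unit is A at 32/6; filling with it alone gives 4×32 = 128.
Optimal mix: 3×A + 1×E → weight 27, value 136.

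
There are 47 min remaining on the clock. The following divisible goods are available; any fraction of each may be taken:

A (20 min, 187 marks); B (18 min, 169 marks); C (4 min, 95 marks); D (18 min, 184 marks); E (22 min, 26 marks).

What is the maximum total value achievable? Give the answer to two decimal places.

Take in order of value per unit:
- C (95/4 per unit): all 4 → value 95, running total 95.00
- D (184/18 per unit): all 18 → value 184, running total 279.00
- B (169/18 per unit): all 18 → value 169, running total 448.00
- A (187/20 per unit): 7 of 20 → value 7×187/20 = 65.4500, running total 513.45
Total 513.45.

513.45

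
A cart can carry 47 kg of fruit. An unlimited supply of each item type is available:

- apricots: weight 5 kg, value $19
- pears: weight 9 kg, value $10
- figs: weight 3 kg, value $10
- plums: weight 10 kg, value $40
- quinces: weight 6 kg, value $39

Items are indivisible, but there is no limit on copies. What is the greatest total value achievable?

$292

Best value-per-unit is quinces at 39/6; filling with it alone gives 7×39 = 273.
Optimal mix: 1×apricots + 7×quinces → weight 47, value 292.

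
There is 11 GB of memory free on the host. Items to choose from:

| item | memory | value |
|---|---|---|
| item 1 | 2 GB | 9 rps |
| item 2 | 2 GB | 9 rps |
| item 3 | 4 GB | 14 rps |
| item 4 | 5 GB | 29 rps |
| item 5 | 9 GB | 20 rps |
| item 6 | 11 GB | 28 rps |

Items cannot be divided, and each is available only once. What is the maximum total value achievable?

Check high-value combinations within 11 GB:
- item 1+item 3+item 4: memory 2+4+5=11, value 9+14+29=52
- item 2+item 3+item 4: memory 2+4+5=11, value 9+14+29=52
- item 1+item 2+item 4: memory 2+2+5=9, value 9+9+29=47
- item 3+item 4: memory 4+5=9, value 14+29=43
- item 1+item 4: memory 2+5=7, value 9+29=38
Best: 52 rps.

52 rps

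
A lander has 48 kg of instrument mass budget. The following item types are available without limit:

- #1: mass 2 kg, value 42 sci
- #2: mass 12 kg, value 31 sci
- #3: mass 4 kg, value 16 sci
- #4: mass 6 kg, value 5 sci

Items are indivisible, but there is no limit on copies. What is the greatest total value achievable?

1008 sci

Best value-per-unit is #1 at 42/2, and filling with it alone uses mass 24×2=48. No mix of the others beats 24×42 = 1008.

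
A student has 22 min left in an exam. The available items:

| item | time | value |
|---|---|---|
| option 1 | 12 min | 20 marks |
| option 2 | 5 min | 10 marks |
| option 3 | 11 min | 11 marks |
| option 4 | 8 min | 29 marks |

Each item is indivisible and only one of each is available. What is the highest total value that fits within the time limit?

49 marks

This is a 0/1 knapsack; check combinations near the capacity.
- option 1+option 4: time 12+8=20, value 20+29=49
- option 3+option 4: time 11+8=19, value 11+29=40
- option 2+option 4: time 5+8=13, value 10+29=39
- option 1+option 2: time 12+5=17, value 20+10=30
- option 4: time 8, value 29
Best: 49 marks.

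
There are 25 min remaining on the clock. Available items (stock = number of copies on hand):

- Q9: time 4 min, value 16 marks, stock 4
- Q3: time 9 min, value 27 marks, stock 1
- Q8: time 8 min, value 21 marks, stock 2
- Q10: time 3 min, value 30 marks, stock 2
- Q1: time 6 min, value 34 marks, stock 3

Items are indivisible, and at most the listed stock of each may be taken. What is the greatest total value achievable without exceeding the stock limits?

162 marks

Best selections within time 25 and stock limits:
- 2×Q10 + 3×Q1: time 24, value 162
- 1×Q9 + 1×Q10 + 3×Q1: time 25, value 148
- 1×Q9 + 2×Q10 + 2×Q1: time 22, value 144
- 3×Q9 + 2×Q10 + 1×Q1: time 24, value 142
Best: 162 marks.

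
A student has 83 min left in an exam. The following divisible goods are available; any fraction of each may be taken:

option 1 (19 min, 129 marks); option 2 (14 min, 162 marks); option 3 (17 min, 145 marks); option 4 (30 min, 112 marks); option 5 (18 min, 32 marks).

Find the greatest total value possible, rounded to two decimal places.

Take in order of value per unit:
- option 2 (162/14 per unit): all 14 → value 162, running total 162.00
- option 3 (145/17 per unit): all 17 → value 145, running total 307.00
- option 1 (129/19 per unit): all 19 → value 129, running total 436.00
- option 4 (112/30 per unit): all 30 → value 112, running total 548.00
- option 5 (32/18 per unit): 3 of 18 → value 3×32/18 = 5.3333, running total 553.33
Total 553.33.

553.33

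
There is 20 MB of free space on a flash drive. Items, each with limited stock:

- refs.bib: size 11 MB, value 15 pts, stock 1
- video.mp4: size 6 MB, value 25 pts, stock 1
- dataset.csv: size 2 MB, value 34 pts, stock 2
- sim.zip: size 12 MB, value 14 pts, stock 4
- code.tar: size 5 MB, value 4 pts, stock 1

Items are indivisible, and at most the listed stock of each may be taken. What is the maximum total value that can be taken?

Best selections within size 20 and stock limits:
- 1×video.mp4 + 2×dataset.csv + 1×code.tar: size 15, value 97
- 1×video.mp4 + 2×dataset.csv: size 10, value 93
Best: 97 pts.

97 pts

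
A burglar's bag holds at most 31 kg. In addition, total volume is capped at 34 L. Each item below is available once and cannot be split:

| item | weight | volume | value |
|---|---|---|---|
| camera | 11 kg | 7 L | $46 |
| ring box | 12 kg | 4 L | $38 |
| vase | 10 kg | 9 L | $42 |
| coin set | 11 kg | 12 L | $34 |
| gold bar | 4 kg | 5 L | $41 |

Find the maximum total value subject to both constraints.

$129

Feasible sets respecting both limits:
- camera+vase+gold bar: weight 25, volume 21, value 129
- camera+ring box+gold bar: weight 27, volume 16, value 125
- ring box+vase+gold bar: weight 26, volume 18, value 121
- camera+coin set+gold bar: weight 26, volume 24, value 121
Best: $129.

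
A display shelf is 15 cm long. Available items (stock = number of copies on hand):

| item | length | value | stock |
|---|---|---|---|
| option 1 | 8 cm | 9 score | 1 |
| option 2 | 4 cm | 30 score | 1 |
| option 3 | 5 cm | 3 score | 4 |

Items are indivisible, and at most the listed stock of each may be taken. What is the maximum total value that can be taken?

39 score

Top feasible selections:
- 1×option 1 + 1×option 2: length 12, value 39
- 1×option 2 + 2×option 3: length 14, value 36
Best: 39 score.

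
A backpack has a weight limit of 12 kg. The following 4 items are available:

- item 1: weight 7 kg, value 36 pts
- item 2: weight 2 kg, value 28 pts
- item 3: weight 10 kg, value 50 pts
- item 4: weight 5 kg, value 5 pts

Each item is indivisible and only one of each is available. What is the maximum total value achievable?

Check high-value combinations within 12 kg:
- item 2+item 3: weight 2+10=12, value 28+50=78
- item 1+item 2: weight 7+2=9, value 36+28=64
- item 3: weight 10, value 50
Best: 78 pts.

78 pts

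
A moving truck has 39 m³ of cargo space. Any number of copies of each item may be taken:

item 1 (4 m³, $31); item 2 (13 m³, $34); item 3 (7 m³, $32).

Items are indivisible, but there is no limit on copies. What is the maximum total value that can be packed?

Best value-per-unit is item 1 at 31/4; filling with it alone gives 9×31 = 279.
Optimal mix: 8×item 1 + 1×item 3 → volume 39, value 280.

$280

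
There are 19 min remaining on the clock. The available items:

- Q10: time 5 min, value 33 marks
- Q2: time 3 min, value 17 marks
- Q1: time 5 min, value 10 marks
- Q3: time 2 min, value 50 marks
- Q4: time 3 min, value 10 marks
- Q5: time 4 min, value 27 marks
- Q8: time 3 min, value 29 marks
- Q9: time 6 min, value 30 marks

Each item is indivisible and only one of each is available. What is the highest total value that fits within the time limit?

159 marks

Check high-value combinations within 19 min:
- Q10+Q2+Q3+Q8+Q9: time 5+3+2+3+6=19, value 33+17+50+29+30=159
- Q10+Q2+Q3+Q5+Q8: time 5+3+2+4+3=17, value 33+17+50+27+29=156
- Q2+Q3+Q5+Q8+Q9: time 3+2+4+3+6=18, value 17+50+27+29+30=153
Best: 159 marks.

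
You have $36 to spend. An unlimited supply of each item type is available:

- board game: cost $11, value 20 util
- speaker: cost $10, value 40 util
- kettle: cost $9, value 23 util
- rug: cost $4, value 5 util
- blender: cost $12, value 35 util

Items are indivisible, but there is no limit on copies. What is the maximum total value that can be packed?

Best value-per-unit is speaker at 40/10; filling with it alone gives 3×40 = 120.
Optimal mix: 3×speaker + 1×rug → cost 34, value 125.

125 util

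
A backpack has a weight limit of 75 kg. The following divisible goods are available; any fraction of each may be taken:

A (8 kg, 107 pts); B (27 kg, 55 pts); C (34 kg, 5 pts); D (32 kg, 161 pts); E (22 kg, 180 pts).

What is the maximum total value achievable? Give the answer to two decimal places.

Take in order of value per unit:
- A (107/8 per unit): all 8 → value 107, running total 107.00
- E (180/22 per unit): all 22 → value 180, running total 287.00
- D (161/32 per unit): all 32 → value 161, running total 448.00
- B (55/27 per unit): 13 of 27 → value 13×55/27 = 26.4815, running total 474.48
Total 474.48.

474.48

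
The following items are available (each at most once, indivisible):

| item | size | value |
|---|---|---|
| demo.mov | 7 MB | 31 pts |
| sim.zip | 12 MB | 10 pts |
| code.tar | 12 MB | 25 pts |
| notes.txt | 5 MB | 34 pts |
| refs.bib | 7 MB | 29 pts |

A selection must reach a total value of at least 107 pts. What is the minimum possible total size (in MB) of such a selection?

Subsets with value ≥ 107, sorted by total size:
- demo.mov+code.tar+notes.txt+refs.bib: size 31, value 119
- demo.mov+sim.zip+code.tar+notes.txt+refs.bib: size 43, value 129
Minimum size: 31 MB.

31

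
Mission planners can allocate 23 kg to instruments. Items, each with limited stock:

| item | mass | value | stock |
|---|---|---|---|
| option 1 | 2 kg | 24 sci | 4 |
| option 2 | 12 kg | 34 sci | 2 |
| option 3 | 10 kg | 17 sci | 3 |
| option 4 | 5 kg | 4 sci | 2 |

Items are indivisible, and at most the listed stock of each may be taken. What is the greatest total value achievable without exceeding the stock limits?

Best selections within mass 23 and stock limits:
- 4×option 1 + 1×option 2: mass 20, value 130
- 4×option 1 + 1×option 3 + 1×option 4: mass 23, value 117
Best: 130 sci.

130 sci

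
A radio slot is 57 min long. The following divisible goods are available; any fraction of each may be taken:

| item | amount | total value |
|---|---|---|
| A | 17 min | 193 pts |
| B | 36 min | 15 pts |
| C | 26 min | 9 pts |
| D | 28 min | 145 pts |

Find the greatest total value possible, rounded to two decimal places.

Take in order of value per unit:
- A (193/17 per unit): all 17 → value 193, running total 193.00
- D (145/28 per unit): all 28 → value 145, running total 338.00
- B (15/36 per unit): 12 of 36 → value 12×15/36 = 5.0000, running total 343.00
Total 343.00.

343.00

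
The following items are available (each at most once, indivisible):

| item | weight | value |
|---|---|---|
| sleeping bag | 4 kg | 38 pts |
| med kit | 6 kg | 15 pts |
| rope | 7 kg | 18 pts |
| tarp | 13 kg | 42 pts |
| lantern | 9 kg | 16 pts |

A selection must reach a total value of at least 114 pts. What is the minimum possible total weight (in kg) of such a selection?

Subsets with value ≥ 114, sorted by total weight:
- sleeping bag+rope+tarp+lantern: weight 33, value 114
- sleeping bag+med kit+rope+tarp+lantern: weight 39, value 129
Minimum weight: 33 kg.

33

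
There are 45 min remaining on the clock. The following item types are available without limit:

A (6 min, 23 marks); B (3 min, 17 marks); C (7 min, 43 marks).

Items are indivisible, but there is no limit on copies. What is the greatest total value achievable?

Best value-per-unit is C at 43/7; filling with it alone gives 6×43 = 258.
Optimal mix: 1×B + 6×C → time 45, value 275.

275 marks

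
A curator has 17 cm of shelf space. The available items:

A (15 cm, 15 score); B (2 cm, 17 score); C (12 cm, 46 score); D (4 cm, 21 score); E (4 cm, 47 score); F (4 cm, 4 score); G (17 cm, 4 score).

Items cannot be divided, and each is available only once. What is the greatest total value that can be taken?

93 score

Check high-value combinations within 17 cm:
- C+E: length 12+4=16, value 46+47=93
- B+D+E+F: length 2+4+4+4=14, value 17+21+47+4=89
- B+D+E: length 2+4+4=10, value 17+21+47=85
- D+E+F: length 4+4+4=12, value 21+47+4=72
- D+E: length 4+4=8, value 21+47=68
Best: 93 score.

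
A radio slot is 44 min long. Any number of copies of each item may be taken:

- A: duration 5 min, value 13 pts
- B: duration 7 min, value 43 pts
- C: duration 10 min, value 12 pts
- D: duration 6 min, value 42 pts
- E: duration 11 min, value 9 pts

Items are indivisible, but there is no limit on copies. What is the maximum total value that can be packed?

Best value-per-unit is D at 42/6; filling with it alone gives 7×42 = 294.
Optimal mix: 2×B + 5×D → duration 44, value 296.

296 pts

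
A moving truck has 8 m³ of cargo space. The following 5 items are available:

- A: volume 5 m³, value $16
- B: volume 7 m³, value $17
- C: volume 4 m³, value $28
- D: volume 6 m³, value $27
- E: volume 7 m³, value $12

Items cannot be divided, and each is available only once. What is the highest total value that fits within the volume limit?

This is a 0/1 knapsack; check combinations near the capacity.
- C: volume 4, value 28
- D: volume 6, value 27
- B: volume 7, value 17
- A: volume 5, value 16
- E: volume 7, value 12
Best: $28.

$28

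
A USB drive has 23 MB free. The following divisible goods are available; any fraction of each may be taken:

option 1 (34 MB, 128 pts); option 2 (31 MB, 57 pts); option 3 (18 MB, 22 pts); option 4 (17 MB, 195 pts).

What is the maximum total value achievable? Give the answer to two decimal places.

Take in order of value per unit:
- option 4 (195/17 per unit): all 17 → value 195, running total 195.00
- option 1 (128/34 per unit): 6 of 34 → value 6×128/34 = 22.5882, running total 217.59
Total 217.59.

217.59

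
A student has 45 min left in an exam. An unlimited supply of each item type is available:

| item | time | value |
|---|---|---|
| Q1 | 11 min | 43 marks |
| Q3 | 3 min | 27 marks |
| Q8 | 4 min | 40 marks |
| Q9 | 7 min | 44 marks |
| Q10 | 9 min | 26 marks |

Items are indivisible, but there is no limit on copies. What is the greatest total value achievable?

441 marks

Best value-per-unit is Q8 at 40/4; filling with it alone gives 11×40 = 440.
Optimal mix: 3×Q3 + 9×Q8 → time 45, value 441.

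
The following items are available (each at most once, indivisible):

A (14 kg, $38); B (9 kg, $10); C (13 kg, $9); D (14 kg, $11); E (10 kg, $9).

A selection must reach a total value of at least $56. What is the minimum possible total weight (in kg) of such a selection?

33

Subsets with value ≥ 56, sorted by total weight:
- A+B+E: weight 33, value 57
- A+B+C: weight 36, value 57
- A+B+D: weight 37, value 59
Minimum weight: 33 kg.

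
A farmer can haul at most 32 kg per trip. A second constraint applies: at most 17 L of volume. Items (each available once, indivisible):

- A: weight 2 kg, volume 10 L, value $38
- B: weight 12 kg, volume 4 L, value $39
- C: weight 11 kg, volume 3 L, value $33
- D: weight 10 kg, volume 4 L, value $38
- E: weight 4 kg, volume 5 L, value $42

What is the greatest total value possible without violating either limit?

Feasible sets respecting both limits:
- B+D+E: weight 26, volume 13, value 119
- B+C+E: weight 27, volume 12, value 114
- C+D+E: weight 25, volume 12, value 113
Best: $119.

$119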